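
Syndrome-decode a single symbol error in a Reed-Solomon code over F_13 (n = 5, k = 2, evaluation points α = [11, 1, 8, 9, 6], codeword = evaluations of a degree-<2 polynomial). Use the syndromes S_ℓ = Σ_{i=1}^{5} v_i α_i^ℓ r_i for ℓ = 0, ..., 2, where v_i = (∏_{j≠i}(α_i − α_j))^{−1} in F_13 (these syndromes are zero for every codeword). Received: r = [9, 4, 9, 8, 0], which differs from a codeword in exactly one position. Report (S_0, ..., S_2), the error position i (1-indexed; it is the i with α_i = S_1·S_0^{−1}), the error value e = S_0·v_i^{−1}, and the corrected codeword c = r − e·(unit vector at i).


S = (7, 4, 6), error at position 3, error magnitude e = 8, c = [9, 4, 1, 8, 0].

Step 1: column multipliers v_i = (∏_{j≠i}(α_i − α_j))^{−1} mod 13.
  i = 1 (α = 11): (11−1)(11−8)(11−9)(11−6) = 10·3·2·5 = 300 ≡ 1, so v_1 = 1^{−1} = 1 (mod 13).
  i = 2 (α = 1): (1−11)(1−8)(1−9)(1−6) = (−10)·(−7)·(−8)·(−5) = 2800 ≡ 5, so v_2 = 5^{−1} = 8 (mod 13).
  i = 3 (α = 8): (8−11)(8−1)(8−9)(8−6) = (−3)·7·(−1)·2 = 42 ≡ 3, so v_3 = 3^{−1} = 9 (mod 13).
  i = 4 (α = 9): (9−11)(9−1)(9−8)(9−6) = (−2)·8·1·3 = −48 ≡ 4, so v_4 = 4^{−1} = 10 (mod 13).
  i = 5 (α = 6): (6−11)(6−1)(6−8)(6−9) = (−5)·5·(−2)·(−3) = −150 ≡ 6, so v_5 = 6^{−1} = 11 (mod 13).
  v = [1, 8, 9, 10, 11].
Step 2: syndromes of r = [9, 4, 9, 8, 0] (all sums mod 13).
  S_0 = Σ v_i r_i = 1·9 + 8·4 + 9·9 + 10·8 + 11·0 = 202 ≡ 7.
  S_1 = Σ v_i α_i r_i = 1·11·9 + 8·1·4 + 9·8·9 + 10·9·8 + 11·6·0 = 1499 ≡ 4.
  α_i^2 mod 13 = [4, 1, 12, 3, 10].
  S_2 = Σ v_i α_i^2 r_i = 1·4·9 + 8·1·4 + 9·12·9 + 10·3·8 + 11·10·0 = 1280 ≡ 6.
  S = (7, 4, 6) ≠ 0, so r is not a codeword (an error is present).
Step 3: locate the error. For a single error e at position i, S_ℓ = v_i·e·α_i^ℓ, so α_err = S_1/S_0.
  S_0^{−1} = 7^{−1} = 2 (mod 13), so α_err = 4·2 = 8 ≡ 8 = α_3. Error position i = 3.
  Consistency check: S_2/S_1 = 6·10 = 60 ≡ 8 = α_err ✓ (single-error assumption holds).
Step 4: error magnitude e = S_0/v_3 = S_0·∏_{j≠3}(α_3 − α_j) = 7·3 = 21 ≡ 8 (mod 13).
Step 5: correct position 3: c_3 = r_3 − e = 9 − 8 ≡ 1 (mod 13). Hence c = [9, 4, 1, 8, 0].
  Check: interpolating c through the α_i gives m(x) = 10 + 7·x (degree < 2) with m(α_i) = c_i for every i, so c is indeed a codeword.


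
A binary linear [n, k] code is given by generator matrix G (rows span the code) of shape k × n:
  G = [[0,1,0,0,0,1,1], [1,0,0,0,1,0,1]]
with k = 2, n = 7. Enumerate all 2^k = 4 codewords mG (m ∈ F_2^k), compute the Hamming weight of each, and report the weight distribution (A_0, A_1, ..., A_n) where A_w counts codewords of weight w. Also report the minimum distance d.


Weight distribution: A_0 = 1, A_3 = 2, A_4 = 1. Minimum distance d = 3.

Enumerate all 2^2 = 4 messages m ∈ F_2^2.
For each, compute codeword c = mG in F_2^7, then tally its weight.
  m = 00 → c = 0000000, weight = 0.
  m = 10 → c = 0100011, weight = 3.
  m = 01 → c = 1000101, weight = 3.
  m = 11 → c = 1100110, weight = 4.
Tally weights:
  weight 0: 1 codewords.
  weight 3: 2 codewords.
  weight 4: 1 codewords.
Minimum distance d = smallest w > 0 with A_w > 0 = 3.
Sanity: Σ A_w = 4 = 2^2 = 4 ✓.


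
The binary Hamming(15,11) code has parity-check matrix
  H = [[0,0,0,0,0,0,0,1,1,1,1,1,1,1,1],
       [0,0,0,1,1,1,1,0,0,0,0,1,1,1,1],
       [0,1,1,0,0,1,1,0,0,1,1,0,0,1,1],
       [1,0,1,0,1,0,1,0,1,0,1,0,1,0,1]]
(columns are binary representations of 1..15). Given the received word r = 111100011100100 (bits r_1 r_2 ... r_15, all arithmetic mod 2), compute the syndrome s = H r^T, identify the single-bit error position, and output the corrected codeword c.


s = (0, 0, 1, 0)^T, error position = 2, corrected codeword c = 101100011100100

Compute s = H r^T mod 2 one row at a time:
  s_1 = 1 + 1 + 1 + 0 + 0 + 1 + 0 + 0 = 4 ≡ 0 (mod 2).
  s_2 = 1 + 0 + 0 + 0 + 0 + 1 + 0 + 0 = 2 ≡ 0 (mod 2).
  s_3 = 1 + 1 + 0 + 0 + 1 + 0 + 0 + 0 = 3 ≡ 1 (mod 2).
  s_4 = 1 + 1 + 0 + 0 + 1 + 0 + 1 + 0 = 4 ≡ 0 (mod 2).
s = (0, 0, 1, 0)^T — this equals column 2 of H (binary 0010), so error is at position 2.
Correct: flip bit 2 of r = 111100011100100 to get c = 101100011100100.


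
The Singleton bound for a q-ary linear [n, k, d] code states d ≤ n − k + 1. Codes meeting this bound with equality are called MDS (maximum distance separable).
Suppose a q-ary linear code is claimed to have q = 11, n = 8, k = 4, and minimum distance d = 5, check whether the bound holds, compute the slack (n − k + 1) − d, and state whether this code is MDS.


Singleton RHS = n − k + 1 = 5, slack = 0, bound satisfied, MDS.

Singleton bound: d ≤ n − k + 1.
Here n = 8, k = 4, so n − k + 1 = 5.
Given d = 5, check d ≤ 5: YES.
Slack = (n − k + 1) − d = 0.
The code is MDS (slack = 0).
Description: the claimed parameters are [8, 4, 5]_11; such a code would be MDS (meets Singleton bound).


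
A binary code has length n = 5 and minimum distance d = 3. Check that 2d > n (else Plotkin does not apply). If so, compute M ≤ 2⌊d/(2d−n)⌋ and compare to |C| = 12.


Plotkin bound M ≤ 6; given |C| = 12 > bound (violated).

Check applicability: 2d = 6, n = 5.
2d − n = 1 > 0, so Plotkin applies.
Compute d/(2d−n) = 3/1 ≈ 3.0000.
⌊d/(2d−n)⌋ = 3.
Plotkin bound: M ≤ 2·3 = 6.
Given |C| = 12, check: VIOLATED.
This |C| is above the Plotkin bound, so no binary code with n = 5, d = 3 and 12 codewords exists.


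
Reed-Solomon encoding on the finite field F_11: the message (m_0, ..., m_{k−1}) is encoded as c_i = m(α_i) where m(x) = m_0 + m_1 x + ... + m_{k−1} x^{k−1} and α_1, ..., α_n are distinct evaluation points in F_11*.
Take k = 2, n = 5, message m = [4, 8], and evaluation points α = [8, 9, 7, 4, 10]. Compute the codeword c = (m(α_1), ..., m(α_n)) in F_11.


c = [2, 10, 5, 3, 7]

Message polynomial: m(x) = 4 + 8·x (mod 11).
For each evaluation point α_i, compute m(α_i) mod 11:
  α_1 = 8: Horner steps 8 → 2, so m(8) = 2.
  α_2 = 9: Horner steps 8 → 10, so m(9) = 10.
  α_3 = 7: Horner steps 8 → 5, so m(7) = 5.
  α_4 = 4: Horner steps 8 → 3, so m(4) = 3.
  α_5 = 10: Horner steps 8 → 7, so m(10) = 7.
Codeword c = [2, 10, 5, 3, 7] ∈ F_11^5.


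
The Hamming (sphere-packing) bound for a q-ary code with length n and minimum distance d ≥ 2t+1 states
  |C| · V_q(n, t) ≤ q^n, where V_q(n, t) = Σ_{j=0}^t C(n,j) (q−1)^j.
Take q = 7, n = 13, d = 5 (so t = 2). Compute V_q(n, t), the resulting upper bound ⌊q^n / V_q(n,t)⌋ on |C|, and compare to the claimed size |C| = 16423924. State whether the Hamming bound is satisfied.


V_q(n, t) = 2887, q^n = 96889010407, Hamming bound = 33560446, |C| = 16423924 ≤ bound (satisfied).

Step 1: Compute V_q(n, t) = Σ_{j=0}^2 C(n, j) (q−1)^j.
  j = 0: C(13,0)·(6)^0 = 1·1 = 1.
  j = 1: C(13,1)·(6)^1 = 13·6 = 78.
  j = 2: C(13,2)·(6)^2 = 78·36 = 2808.
  V_q(n, t) = 1 + 78 + 2808 = 2887.
Step 2: q^n = 7^13 = 96889010407.
Step 3: Hamming bound ⌊q^n / V_q(n,t)⌋ = ⌊96889010407/2887⌋ = 33560446.
Step 4: Compare |C| = 16423924 to 33560446: satisfied.
The claimed |C| lies below the Hamming bound.


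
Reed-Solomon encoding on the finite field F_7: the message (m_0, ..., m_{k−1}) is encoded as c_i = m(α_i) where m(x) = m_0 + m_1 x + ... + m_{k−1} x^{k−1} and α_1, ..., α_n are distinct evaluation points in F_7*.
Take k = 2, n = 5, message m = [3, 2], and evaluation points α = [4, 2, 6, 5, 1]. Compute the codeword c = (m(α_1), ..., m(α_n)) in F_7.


c = [4, 0, 1, 6, 5]

Message polynomial: m(x) = 3 + 2·x (mod 7).
For each evaluation point α_i, compute m(α_i) mod 7:
  α_1 = 4: Horner steps 2 → 4, so m(4) = 4.
  α_2 = 2: Horner steps 2 → 0, so m(2) = 0.
  α_3 = 6: Horner steps 2 → 1, so m(6) = 1.
  α_4 = 5: Horner steps 2 → 6, so m(5) = 6.
  α_5 = 1: Horner steps 2 → 5, so m(1) = 5.
Codeword c = [4, 0, 1, 6, 5] ∈ F_7^5.


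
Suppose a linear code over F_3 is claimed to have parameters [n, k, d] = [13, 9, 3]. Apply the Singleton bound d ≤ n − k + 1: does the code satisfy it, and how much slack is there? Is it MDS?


Singleton RHS = n − k + 1 = 5, slack = 2, bound satisfied, not MDS.

Singleton bound: d ≤ n − k + 1.
Here n = 13, k = 9, so n − k + 1 = 5.
Given d = 3, check d ≤ 5: YES.
Slack = (n − k + 1) − d = 2.
The code is NOT MDS (slack = 2 > 0).
Description: the claimed parameters are [13, 9, 3]_3; such a code would be non-MDS.


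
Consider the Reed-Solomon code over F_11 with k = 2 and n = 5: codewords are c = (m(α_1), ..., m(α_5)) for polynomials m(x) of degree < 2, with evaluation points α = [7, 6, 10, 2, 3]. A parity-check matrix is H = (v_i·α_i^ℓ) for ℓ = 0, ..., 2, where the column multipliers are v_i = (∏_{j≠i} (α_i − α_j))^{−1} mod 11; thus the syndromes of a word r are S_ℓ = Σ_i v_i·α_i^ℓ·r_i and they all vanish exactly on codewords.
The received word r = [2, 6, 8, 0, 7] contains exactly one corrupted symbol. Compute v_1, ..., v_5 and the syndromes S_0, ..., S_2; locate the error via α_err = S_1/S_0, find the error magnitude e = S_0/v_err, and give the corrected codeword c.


S = (7, 4, 7), error at position 3, error magnitude e = 7, c = [2, 6, 1, 0, 7].

Step 1: column multipliers v_i = (∏_{j≠i}(α_i − α_j))^{−1} mod 11.
  i = 1 (α = 7): (7−6)(7−10)(7−2)(7−3) = 1·(−3)·5·4 = −60 ≡ 6, so v_1 = 6^{−1} = 2 (mod 11).
  i = 2 (α = 6): (6−7)(6−10)(6−2)(6−3) = (−1)·(−4)·4·3 = 48 ≡ 4, so v_2 = 4^{−1} = 3 (mod 11).
  i = 3 (α = 10): (10−7)(10−6)(10−2)(10−3) = 3·4·8·7 = 672 ≡ 1, so v_3 = 1^{−1} = 1 (mod 11).
  i = 4 (α = 2): (2−7)(2−6)(2−10)(2−3) = (−5)·(−4)·(−8)·(−1) = 160 ≡ 6, so v_4 = 6^{−1} = 2 (mod 11).
  i = 5 (α = 3): (3−7)(3−6)(3−10)(3−2) = (−4)·(−3)·(−7)·1 = −84 ≡ 4, so v_5 = 4^{−1} = 3 (mod 11).
  v = [2, 3, 1, 2, 3].
Step 2: syndromes of r = [2, 6, 8, 0, 7] (all sums mod 11).
  S_0 = Σ v_i r_i = 2·2 + 3·6 + 1·8 + 2·0 + 3·7 = 51 ≡ 7.
  S_1 = Σ v_i α_i r_i = 2·7·2 + 3·6·6 + 1·10·8 + 2·2·0 + 3·3·7 = 279 ≡ 4.
  α_i^2 mod 11 = [5, 3, 1, 4, 9].
  S_2 = Σ v_i α_i^2 r_i = 2·5·2 + 3·3·6 + 1·1·8 + 2·4·0 + 3·9·7 = 271 ≡ 7.
  S = (7, 4, 7) ≠ 0, so r is not a codeword (an error is present).
Step 3: locate the error. For a single error e at position i, S_ℓ = v_i·e·α_i^ℓ, so α_err = S_1/S_0.
  S_0^{−1} = 7^{−1} = 8 (mod 11), so α_err = 4·8 = 32 ≡ 10 = α_3. Error position i = 3.
  Consistency check: S_2/S_1 = 7·3 = 21 ≡ 10 = α_err ✓ (single-error assumption holds).
Step 4: error magnitude e = S_0/v_3 = S_0·∏_{j≠3}(α_3 − α_j) = 7·1 = 7 ≡ 7 (mod 11).
Step 5: correct position 3: c_3 = r_3 − e = 8 − 7 ≡ 1 (mod 11). Hence c = [2, 6, 1, 0, 7].
  Check: interpolating c through the α_i gives m(x) = 8 + 7·x (degree < 2) with m(α_i) = c_i for every i, so c is indeed a codeword.


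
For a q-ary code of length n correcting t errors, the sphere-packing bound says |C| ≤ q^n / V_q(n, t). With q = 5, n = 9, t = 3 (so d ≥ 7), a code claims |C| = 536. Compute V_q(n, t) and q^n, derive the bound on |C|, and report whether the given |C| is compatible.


V_q(n, t) = 5989, q^n = 1953125, Hamming bound = 326, |C| = 536 > bound (violated).

Step 1: Compute V_q(n, t) = Σ_{j=0}^3 C(n, j) (q−1)^j.
  j = 0: C(9,0)·(4)^0 = 1·1 = 1.
  j = 1: C(9,1)·(4)^1 = 9·4 = 36.
  j = 2: C(9,2)·(4)^2 = 36·16 = 576.
  j = 3: C(9,3)·(4)^3 = 84·64 = 5376.
  V_q(n, t) = 1 + 36 + 576 + 5376 = 5989.
Step 2: q^n = 5^9 = 1953125.
Step 3: Hamming bound ⌊q^n / V_q(n,t)⌋ = ⌊1953125/5989⌋ = 326.
Step 4: Compare |C| = 536 to 326: violated.
The claimed |C| lies above the Hamming bound, so no 5-ary code of length 9 with d ≥ 7 can have 536 codewords.


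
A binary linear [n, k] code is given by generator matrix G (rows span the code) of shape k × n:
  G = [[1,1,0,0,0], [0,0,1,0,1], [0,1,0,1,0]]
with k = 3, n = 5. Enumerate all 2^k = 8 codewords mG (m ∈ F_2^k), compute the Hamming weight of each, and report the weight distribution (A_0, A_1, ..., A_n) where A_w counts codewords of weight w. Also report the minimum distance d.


Weight distribution: A_0 = 1, A_2 = 4, A_4 = 3. Minimum distance d = 2.

Enumerate all 2^3 = 8 messages m ∈ F_2^3.
For each, compute codeword c = mG in F_2^5, then tally its weight.
  m = 000 → c = 00000, weight = 0.
  m = 100 → c = 11000, weight = 2.
  m = 010 → c = 00101, weight = 2.
  m = 110 → c = 11101, weight = 4.
  m = 001 → c = 01010, weight = 2.
  m = 101 → c = 10010, weight = 2.
  m = 011 → c = 01111, weight = 4.
  m = 111 → c = 10111, weight = 4.
Tally weights:
  weight 0: 1 codewords.
  weight 2: 4 codewords.
  weight 4: 3 codewords.
Minimum distance d = smallest w > 0 with A_w > 0 = 2.
Sanity: Σ A_w = 8 = 2^3 = 8 ✓.


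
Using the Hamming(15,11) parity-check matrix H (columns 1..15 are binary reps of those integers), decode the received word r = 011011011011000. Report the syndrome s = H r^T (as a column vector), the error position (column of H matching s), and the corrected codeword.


s = (0, 1, 0, 0)^T, error position = 4, corrected codeword c = 011111011011000

Compute s = H r^T mod 2 one row at a time:
  s_1 = 1 + 1 + 0 + 1 + 1 + 0 + 0 + 0 = 4 ≡ 0 (mod 2).
  s_2 = 0 + 1 + 1 + 0 + 1 + 0 + 0 + 0 = 3 ≡ 1 (mod 2).
  s_3 = 1 + 1 + 1 + 0 + 0 + 1 + 0 + 0 = 4 ≡ 0 (mod 2).
  s_4 = 0 + 1 + 1 + 0 + 1 + 1 + 0 + 0 = 4 ≡ 0 (mod 2).
s = (0, 1, 0, 0)^T — this equals column 4 of H (binary 0100), so error is at position 4.
Correct: flip bit 4 of r = 011011011011000 to get c = 011111011011000.


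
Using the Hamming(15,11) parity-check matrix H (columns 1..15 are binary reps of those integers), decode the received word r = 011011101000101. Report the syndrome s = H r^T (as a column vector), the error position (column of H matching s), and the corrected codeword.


s = (1, 1, 1, 0)^T, error position = 14, corrected codeword c = 011011101000111

Compute s = H r^T mod 2 one row at a time:
  s_1 = 0 + 1 + 0 + 0 + 0 + 1 + 0 + 1 = 3 ≡ 1 (mod 2).
  s_2 = 0 + 1 + 1 + 1 + 0 + 1 + 0 + 1 = 5 ≡ 1 (mod 2).
  s_3 = 1 + 1 + 1 + 1 + 0 + 0 + 0 + 1 = 5 ≡ 1 (mod 2).
  s_4 = 0 + 1 + 1 + 1 + 1 + 0 + 1 + 1 = 6 ≡ 0 (mod 2).
s = (1, 1, 1, 0)^T — this equals column 14 of H (binary 1110), so error is at position 14.
Correct: flip bit 14 of r = 011011101000101 to get c = 011011101000111.


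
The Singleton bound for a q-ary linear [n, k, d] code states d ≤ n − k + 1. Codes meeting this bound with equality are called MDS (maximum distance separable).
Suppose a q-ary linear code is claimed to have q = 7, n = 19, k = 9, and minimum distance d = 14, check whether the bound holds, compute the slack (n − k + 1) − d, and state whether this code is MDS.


Singleton RHS = n − k + 1 = 11, slack = -3, bound violated (no such code; not MDS).

Singleton bound: d ≤ n − k + 1.
Here n = 19, k = 9, so n − k + 1 = 11.
Given d = 14, check d ≤ 11: NO.
Slack = (n − k + 1) − d = -3.
The slack is negative: d = 14 exceeds n − k + 1 = 11 by 3, so the Singleton bound is violated and no linear [19, 9, 14]_7 code can exist. In particular it is not MDS (MDS requires d = n − k + 1 exactly).
Description: the claimed parameters are [19, 9, 14]_7; such a code would be impossible (violates the Singleton bound).


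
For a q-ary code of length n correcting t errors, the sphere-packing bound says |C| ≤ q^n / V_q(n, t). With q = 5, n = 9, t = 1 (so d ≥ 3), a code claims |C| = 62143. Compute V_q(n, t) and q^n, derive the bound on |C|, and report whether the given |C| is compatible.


V_q(n, t) = 37, q^n = 1953125, Hamming bound = 52787, |C| = 62143 > bound (violated).

Step 1: Compute V_q(n, t) = Σ_{j=0}^1 C(n, j) (q−1)^j.
  j = 0: C(9,0)·(4)^0 = 1·1 = 1.
  j = 1: C(9,1)·(4)^1 = 9·4 = 36.
  V_q(n, t) = 1 + 36 = 37.
Step 2: q^n = 5^9 = 1953125.
Step 3: Hamming bound ⌊q^n / V_q(n,t)⌋ = ⌊1953125/37⌋ = 52787.
Step 4: Compare |C| = 62143 to 52787: violated.
The claimed |C| lies above the Hamming bound, so no 5-ary code of length 9 with d ≥ 3 can have 62143 codewords.


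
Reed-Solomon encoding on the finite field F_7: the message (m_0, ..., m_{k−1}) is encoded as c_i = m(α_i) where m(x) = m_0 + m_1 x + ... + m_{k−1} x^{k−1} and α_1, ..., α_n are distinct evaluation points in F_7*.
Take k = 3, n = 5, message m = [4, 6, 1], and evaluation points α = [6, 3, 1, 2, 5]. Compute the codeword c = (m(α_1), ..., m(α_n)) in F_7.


c = [6, 3, 4, 6, 3]

Message polynomial: m(x) = 4 + 6·x + 1·x^2 (mod 7).
For each evaluation point α_i, compute m(α_i) mod 7:
  α_1 = 6: Horner steps 1 → 5 → 6, so m(6) = 6.
  α_2 = 3: Horner steps 1 → 2 → 3, so m(3) = 3.
  α_3 = 1: Horner steps 1 → 0 → 4, so m(1) = 4.
  α_4 = 2: Horner steps 1 → 1 → 6, so m(2) = 6.
  α_5 = 5: Horner steps 1 → 4 → 3, so m(5) = 3.
Codeword c = [6, 3, 4, 6, 3] ∈ F_7^5.


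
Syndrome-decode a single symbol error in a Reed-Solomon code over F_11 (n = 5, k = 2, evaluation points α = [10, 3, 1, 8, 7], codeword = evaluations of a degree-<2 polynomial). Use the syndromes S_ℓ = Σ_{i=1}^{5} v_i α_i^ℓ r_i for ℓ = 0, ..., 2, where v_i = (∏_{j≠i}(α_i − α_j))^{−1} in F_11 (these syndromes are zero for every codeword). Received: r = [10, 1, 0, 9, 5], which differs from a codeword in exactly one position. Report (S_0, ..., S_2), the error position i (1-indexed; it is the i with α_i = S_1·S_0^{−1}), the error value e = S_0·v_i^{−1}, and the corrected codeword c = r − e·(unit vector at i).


S = (4, 6, 9), error at position 5, error magnitude e = 2, c = [10, 1, 0, 9, 3].

Step 1: column multipliers v_i = (∏_{j≠i}(α_i − α_j))^{−1} mod 11.
  i = 1 (α = 10): (10−3)(10−1)(10−8)(10−7) = 7·9·2·3 = 378 ≡ 4, so v_1 = 4^{−1} = 3 (mod 11).
  i = 2 (α = 3): (3−10)(3−1)(3−8)(3−7) = (−7)·2·(−5)·(−4) = −280 ≡ 6, so v_2 = 6^{−1} = 2 (mod 11).
  i = 3 (α = 1): (1−10)(1−3)(1−8)(1−7) = (−9)·(−2)·(−7)·(−6) = 756 ≡ 8, so v_3 = 8^{−1} = 7 (mod 11).
  i = 4 (α = 8): (8−10)(8−3)(8−1)(8−7) = (−2)·5·7·1 = −70 ≡ 7, so v_4 = 7^{−1} = 8 (mod 11).
  i = 5 (α = 7): (7−10)(7−3)(7−1)(7−8) = (−3)·4·6·(−1) = 72 ≡ 6, so v_5 = 6^{−1} = 2 (mod 11).
  v = [3, 2, 7, 8, 2].
Step 2: syndromes of r = [10, 1, 0, 9, 5] (all sums mod 11).
  S_0 = Σ v_i r_i = 3·10 + 2·1 + 7·0 + 8·9 + 2·5 = 114 ≡ 4.
  S_1 = Σ v_i α_i r_i = 3·10·10 + 2·3·1 + 7·1·0 + 8·8·9 + 2·7·5 = 952 ≡ 6.
  α_i^2 mod 11 = [1, 9, 1, 9, 5].
  S_2 = Σ v_i α_i^2 r_i = 3·1·10 + 2·9·1 + 7·1·0 + 8·9·9 + 2·5·5 = 746 ≡ 9.
  S = (4, 6, 9) ≠ 0, so r is not a codeword (an error is present).
Step 3: locate the error. For a single error e at position i, S_ℓ = v_i·e·α_i^ℓ, so α_err = S_1/S_0.
  S_0^{−1} = 4^{−1} = 3 (mod 11), so α_err = 6·3 = 18 ≡ 7 = α_5. Error position i = 5.
  Consistency check: S_2/S_1 = 9·2 = 18 ≡ 7 = α_err ✓ (single-error assumption holds).
Step 4: error magnitude e = S_0/v_5 = S_0·∏_{j≠5}(α_5 − α_j) = 4·6 = 24 ≡ 2 (mod 11).
Step 5: correct position 5: c_5 = r_5 − e = 5 − 2 ≡ 3 (mod 11). Hence c = [10, 1, 0, 9, 3].
  Check: interpolating c through the α_i gives m(x) = 5 + 6·x (degree < 2) with m(α_i) = c_i for every i, so c is indeed a codeword.


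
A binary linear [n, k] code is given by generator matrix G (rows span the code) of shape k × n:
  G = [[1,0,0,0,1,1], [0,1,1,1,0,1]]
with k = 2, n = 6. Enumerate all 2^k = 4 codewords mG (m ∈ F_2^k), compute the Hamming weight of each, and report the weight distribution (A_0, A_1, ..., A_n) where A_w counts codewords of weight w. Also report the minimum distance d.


Weight distribution: A_0 = 1, A_3 = 1, A_4 = 1, A_5 = 1. Minimum distance d = 3.

Enumerate all 2^2 = 4 messages m ∈ F_2^2.
For each, compute codeword c = mG in F_2^6, then tally its weight.
  m = 00 → c = 000000, weight = 0.
  m = 10 → c = 100011, weight = 3.
  m = 01 → c = 011101, weight = 4.
  m = 11 → c = 111110, weight = 5.
Tally weights:
  weight 0: 1 codewords.
  weight 3: 1 codewords.
  weight 4: 1 codewords.
  weight 5: 1 codewords.
Minimum distance d = smallest w > 0 with A_w > 0 = 3.
Sanity: Σ A_w = 4 = 2^2 = 4 ✓.


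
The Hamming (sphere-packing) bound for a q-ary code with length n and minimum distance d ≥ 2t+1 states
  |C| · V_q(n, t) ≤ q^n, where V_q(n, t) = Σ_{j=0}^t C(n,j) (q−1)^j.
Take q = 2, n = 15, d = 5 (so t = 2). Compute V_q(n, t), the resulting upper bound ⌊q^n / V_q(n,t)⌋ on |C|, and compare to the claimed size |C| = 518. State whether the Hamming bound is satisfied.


V_q(n, t) = 121, q^n = 32768, Hamming bound = 270, |C| = 518 > bound (violated).

Step 1: Compute V_q(n, t) = Σ_{j=0}^2 C(n, j) (q−1)^j.
  j = 0: C(15,0)·(1)^0 = 1·1 = 1.
  j = 1: C(15,1)·(1)^1 = 15·1 = 15.
  j = 2: C(15,2)·(1)^2 = 105·1 = 105.
  V_q(n, t) = 1 + 15 + 105 = 121.
Step 2: q^n = 2^15 = 32768.
Step 3: Hamming bound ⌊q^n / V_q(n,t)⌋ = ⌊32768/121⌋ = 270.
Step 4: Compare |C| = 518 to 270: violated.
The claimed |C| lies above the Hamming bound, so no 2-ary code of length 15 with d ≥ 5 can have 518 codewords.


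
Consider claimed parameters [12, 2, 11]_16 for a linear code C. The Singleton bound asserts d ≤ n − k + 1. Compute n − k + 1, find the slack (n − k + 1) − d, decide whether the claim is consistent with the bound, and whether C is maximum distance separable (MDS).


Singleton RHS = n − k + 1 = 11, slack = 0, bound satisfied, MDS.

Singleton bound: d ≤ n − k + 1.
Here n = 12, k = 2, so n − k + 1 = 11.
Given d = 11, check d ≤ 11: YES.
Slack = (n − k + 1) − d = 0.
The code is MDS (slack = 0).
Description: the claimed parameters are [12, 2, 11]_16; such a code would be MDS (meets Singleton bound).


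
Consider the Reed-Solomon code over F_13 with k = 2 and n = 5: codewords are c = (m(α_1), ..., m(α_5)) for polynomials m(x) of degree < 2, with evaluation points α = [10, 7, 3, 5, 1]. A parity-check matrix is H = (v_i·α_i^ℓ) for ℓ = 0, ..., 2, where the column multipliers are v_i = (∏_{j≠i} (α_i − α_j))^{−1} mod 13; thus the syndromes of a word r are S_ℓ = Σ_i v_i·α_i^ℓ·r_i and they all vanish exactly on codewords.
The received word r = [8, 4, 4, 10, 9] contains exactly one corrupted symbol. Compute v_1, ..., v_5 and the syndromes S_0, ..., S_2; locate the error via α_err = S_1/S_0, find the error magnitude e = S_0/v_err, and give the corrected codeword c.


S = (8, 11, 7), error at position 3, error magnitude e = 1, c = [8, 4, 3, 10, 9].

Step 1: column multipliers v_i = (∏_{j≠i}(α_i − α_j))^{−1} mod 13.
  i = 1 (α = 10): (10−7)(10−3)(10−5)(10−1) = 3·7·5·9 = 945 ≡ 9, so v_1 = 9^{−1} = 3 (mod 13).
  i = 2 (α = 7): (7−10)(7−3)(7−5)(7−1) = (−3)·4·2·6 = −144 ≡ 12, so v_2 = 12^{−1} = 12 (mod 13).
  i = 3 (α = 3): (3−10)(3−7)(3−5)(3−1) = (−7)·(−4)·(−2)·2 = −112 ≡ 5, so v_3 = 5^{−1} = 8 (mod 13).
  i = 4 (α = 5): (5−10)(5−7)(5−3)(5−1) = (−5)·(−2)·2·4 = 80 ≡ 2, so v_4 = 2^{−1} = 7 (mod 13).
  i = 5 (α = 1): (1−10)(1−7)(1−3)(1−5) = (−9)·(−6)·(−2)·(−4) = 432 ≡ 3, so v_5 = 3^{−1} = 9 (mod 13).
  v = [3, 12, 8, 7, 9].
Step 2: syndromes of r = [8, 4, 4, 10, 9] (all sums mod 13).
  S_0 = Σ v_i r_i = 3·8 + 12·4 + 8·4 + 7·10 + 9·9 = 255 ≡ 8.
  S_1 = Σ v_i α_i r_i = 3·10·8 + 12·7·4 + 8·3·4 + 7·5·10 + 9·1·9 = 1103 ≡ 11.
  α_i^2 mod 13 = [9, 10, 9, 12, 1].
  S_2 = Σ v_i α_i^2 r_i = 3·9·8 + 12·10·4 + 8·9·4 + 7·12·10 + 9·1·9 = 1905 ≡ 7.
  S = (8, 11, 7) ≠ 0, so r is not a codeword (an error is present).
Step 3: locate the error. For a single error e at position i, S_ℓ = v_i·e·α_i^ℓ, so α_err = S_1/S_0.
  S_0^{−1} = 8^{−1} = 5 (mod 13), so α_err = 11·5 = 55 ≡ 3 = α_3. Error position i = 3.
  Consistency check: S_2/S_1 = 7·6 = 42 ≡ 3 = α_err ✓ (single-error assumption holds).
Step 4: error magnitude e = S_0/v_3 = S_0·∏_{j≠3}(α_3 − α_j) = 8·5 = 40 ≡ 1 (mod 13).
Step 5: correct position 3: c_3 = r_3 − e = 4 − 1 ≡ 3 (mod 13). Hence c = [8, 4, 3, 10, 9].
  Check: interpolating c through the α_i gives m(x) = 12 + 10·x (degree < 2) with m(α_i) = c_i for every i, so c is indeed a codeword.


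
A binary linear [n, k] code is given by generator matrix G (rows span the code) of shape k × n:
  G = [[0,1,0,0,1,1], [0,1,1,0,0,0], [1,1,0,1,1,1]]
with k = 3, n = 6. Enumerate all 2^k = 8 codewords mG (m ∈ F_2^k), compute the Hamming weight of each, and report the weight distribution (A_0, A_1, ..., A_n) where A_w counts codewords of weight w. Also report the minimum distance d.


Weight distribution: A_0 = 1, A_2 = 2, A_3 = 2, A_4 = 1, A_5 = 2. Minimum distance d = 2.

Enumerate all 2^3 = 8 messages m ∈ F_2^3.
For each, compute codeword c = mG in F_2^6, then tally its weight.
  m = 000 → c = 000000, weight = 0.
  m = 100 → c = 010011, weight = 3.
  m = 010 → c = 011000, weight = 2.
  m = 110 → c = 001011, weight = 3.
  m = 001 → c = 110111, weight = 5.
  m = 101 → c = 100100, weight = 2.
  m = 011 → c = 101111, weight = 5.
  m = 111 → c = 111100, weight = 4.
Tally weights:
  weight 0: 1 codewords.
  weight 2: 2 codewords.
  weight 3: 2 codewords.
  weight 4: 1 codewords.
  weight 5: 2 codewords.
Minimum distance d = smallest w > 0 with A_w > 0 = 2.
Sanity: Σ A_w = 8 = 2^3 = 8 ✓.


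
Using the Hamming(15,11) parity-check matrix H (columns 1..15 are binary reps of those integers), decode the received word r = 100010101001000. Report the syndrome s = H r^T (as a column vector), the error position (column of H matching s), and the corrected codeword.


s = (0, 1, 1, 0)^T, error position = 6, corrected codeword c = 100011101001000

Compute s = H r^T mod 2 one row at a time:
  s_1 = 0 + 1 + 0 + 0 + 1 + 0 + 0 + 0 = 2 ≡ 0 (mod 2).
  s_2 = 0 + 1 + 0 + 1 + 1 + 0 + 0 + 0 = 3 ≡ 1 (mod 2).
  s_3 = 0 + 0 + 0 + 1 + 0 + 0 + 0 + 0 = 1 ≡ 1 (mod 2).
  s_4 = 1 + 0 + 1 + 1 + 1 + 0 + 0 + 0 = 4 ≡ 0 (mod 2).
s = (0, 1, 1, 0)^T — this equals column 6 of H (binary 0110), so error is at position 6.
Correct: flip bit 6 of r = 100010101001000 to get c = 100011101001000.


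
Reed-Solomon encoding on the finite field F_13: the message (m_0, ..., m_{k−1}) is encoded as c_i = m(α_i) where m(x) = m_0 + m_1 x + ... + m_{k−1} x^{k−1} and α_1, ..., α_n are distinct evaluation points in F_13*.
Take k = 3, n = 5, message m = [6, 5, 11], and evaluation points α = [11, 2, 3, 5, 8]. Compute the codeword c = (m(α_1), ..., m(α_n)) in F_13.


c = [1, 8, 3, 7, 9]

Message polynomial: m(x) = 6 + 5·x + 11·x^2 (mod 13).
For each evaluation point α_i, compute m(α_i) mod 13:
  α_1 = 11: Horner steps 11 → 9 → 1, so m(11) = 1.
  α_2 = 2: Horner steps 11 → 1 → 8, so m(2) = 8.
  α_3 = 3: Horner steps 11 → 12 → 3, so m(3) = 3.
  α_4 = 5: Horner steps 11 → 8 → 7, so m(5) = 7.
  α_5 = 8: Horner steps 11 → 2 → 9, so m(8) = 9.
Codeword c = [1, 8, 3, 7, 9] ∈ F_13^5.


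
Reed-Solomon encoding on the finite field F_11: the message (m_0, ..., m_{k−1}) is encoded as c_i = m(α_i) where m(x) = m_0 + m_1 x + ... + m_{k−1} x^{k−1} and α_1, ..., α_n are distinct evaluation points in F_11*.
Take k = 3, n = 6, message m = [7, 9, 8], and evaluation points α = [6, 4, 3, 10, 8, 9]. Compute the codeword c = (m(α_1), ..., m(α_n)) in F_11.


c = [8, 6, 7, 6, 8, 10]

Message polynomial: m(x) = 7 + 9·x + 8·x^2 (mod 11).
For each evaluation point α_i, compute m(α_i) mod 11:
  α_1 = 6: Horner steps 8 → 2 → 8, so m(6) = 8.
  α_2 = 4: Horner steps 8 → 8 → 6, so m(4) = 6.
  α_3 = 3: Horner steps 8 → 0 → 7, so m(3) = 7.
  α_4 = 10: Horner steps 8 → 1 → 6, so m(10) = 6.
  α_5 = 8: Horner steps 8 → 7 → 8, so m(8) = 8.
  α_6 = 9: Horner steps 8 → 4 → 10, so m(9) = 10.
Codeword c = [8, 6, 7, 6, 8, 10] ∈ F_11^6.


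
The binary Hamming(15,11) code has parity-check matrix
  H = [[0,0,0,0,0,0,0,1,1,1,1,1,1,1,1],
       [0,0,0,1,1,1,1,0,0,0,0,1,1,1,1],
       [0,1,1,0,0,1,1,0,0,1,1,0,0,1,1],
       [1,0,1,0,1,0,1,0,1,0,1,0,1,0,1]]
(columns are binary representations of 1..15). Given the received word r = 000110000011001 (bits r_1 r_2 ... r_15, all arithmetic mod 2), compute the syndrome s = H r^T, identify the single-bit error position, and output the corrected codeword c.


s = (1, 0, 0, 1)^T, error position = 9, corrected codeword c = 000110001011001

Compute s = H r^T mod 2 one row at a time:
  s_1 = 0 + 0 + 0 + 1 + 1 + 0 + 0 + 1 = 3 ≡ 1 (mod 2).
  s_2 = 1 + 1 + 0 + 0 + 1 + 0 + 0 + 1 = 4 ≡ 0 (mod 2).
  s_3 = 0 + 0 + 0 + 0 + 0 + 1 + 0 + 1 = 2 ≡ 0 (mod 2).
  s_4 = 0 + 0 + 1 + 0 + 0 + 1 + 0 + 1 = 3 ≡ 1 (mod 2).
s = (1, 0, 0, 1)^T — this equals column 9 of H (binary 1001), so error is at position 9.
Correct: flip bit 9 of r = 000110000011001 to get c = 000110001011001.


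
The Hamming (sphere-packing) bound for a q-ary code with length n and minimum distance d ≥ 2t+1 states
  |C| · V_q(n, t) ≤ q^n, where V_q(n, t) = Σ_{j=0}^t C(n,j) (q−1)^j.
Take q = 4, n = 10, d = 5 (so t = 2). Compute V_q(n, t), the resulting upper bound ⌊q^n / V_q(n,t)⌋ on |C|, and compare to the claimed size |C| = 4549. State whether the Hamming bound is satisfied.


V_q(n, t) = 436, q^n = 1048576, Hamming bound = 2404, |C| = 4549 > bound (violated).

Step 1: Compute V_q(n, t) = Σ_{j=0}^2 C(n, j) (q−1)^j.
  j = 0: C(10,0)·(3)^0 = 1·1 = 1.
  j = 1: C(10,1)·(3)^1 = 10·3 = 30.
  j = 2: C(10,2)·(3)^2 = 45·9 = 405.
  V_q(n, t) = 1 + 30 + 405 = 436.
Step 2: q^n = 4^10 = 1048576.
Step 3: Hamming bound ⌊q^n / V_q(n,t)⌋ = ⌊1048576/436⌋ = 2404.
Step 4: Compare |C| = 4549 to 2404: violated.
The claimed |C| lies above the Hamming bound, so no 4-ary code of length 10 with d ≥ 5 can have 4549 codewords.


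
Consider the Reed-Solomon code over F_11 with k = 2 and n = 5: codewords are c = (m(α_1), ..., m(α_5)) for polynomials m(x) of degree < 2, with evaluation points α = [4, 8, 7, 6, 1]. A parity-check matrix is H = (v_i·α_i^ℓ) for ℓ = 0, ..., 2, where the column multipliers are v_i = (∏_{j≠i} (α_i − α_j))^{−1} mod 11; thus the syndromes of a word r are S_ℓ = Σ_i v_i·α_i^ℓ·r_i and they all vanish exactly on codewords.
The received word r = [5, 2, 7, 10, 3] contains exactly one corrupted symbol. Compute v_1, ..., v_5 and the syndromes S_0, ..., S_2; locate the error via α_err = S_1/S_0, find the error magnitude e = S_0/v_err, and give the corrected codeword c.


S = (9, 6, 4), error at position 2, error magnitude e = 9, c = [5, 4, 7, 10, 3].

Step 1: column multipliers v_i = (∏_{j≠i}(α_i − α_j))^{−1} mod 11.
  i = 1 (α = 4): (4−8)(4−7)(4−6)(4−1) = (−4)·(−3)·(−2)·3 = −72 ≡ 5, so v_1 = 5^{−1} = 9 (mod 11).
  i = 2 (α = 8): (8−4)(8−7)(8−6)(8−1) = 4·1·2·7 = 56 ≡ 1, so v_2 = 1^{−1} = 1 (mod 11).
  i = 3 (α = 7): (7−4)(7−8)(7−6)(7−1) = 3·(−1)·1·6 = −18 ≡ 4, so v_3 = 4^{−1} = 3 (mod 11).
  i = 4 (α = 6): (6−4)(6−8)(6−7)(6−1) = 2·(−2)·(−1)·5 = 20 ≡ 9, so v_4 = 9^{−1} = 5 (mod 11).
  i = 5 (α = 1): (1−4)(1−8)(1−7)(1−6) = (−3)·(−7)·(−6)·(−5) = 630 ≡ 3, so v_5 = 3^{−1} = 4 (mod 11).
  v = [9, 1, 3, 5, 4].
Step 2: syndromes of r = [5, 2, 7, 10, 3] (all sums mod 11).
  S_0 = Σ v_i r_i = 9·5 + 1·2 + 3·7 + 5·10 + 4·3 = 130 ≡ 9.
  S_1 = Σ v_i α_i r_i = 9·4·5 + 1·8·2 + 3·7·7 + 5·6·10 + 4·1·3 = 655 ≡ 6.
  α_i^2 mod 11 = [5, 9, 5, 3, 1].
  S_2 = Σ v_i α_i^2 r_i = 9·5·5 + 1·9·2 + 3·5·7 + 5·3·10 + 4·1·3 = 510 ≡ 4.
  S = (9, 6, 4) ≠ 0, so r is not a codeword (an error is present).
Step 3: locate the error. For a single error e at position i, S_ℓ = v_i·e·α_i^ℓ, so α_err = S_1/S_0.
  S_0^{−1} = 9^{−1} = 5 (mod 11), so α_err = 6·5 = 30 ≡ 8 = α_2. Error position i = 2.
  Consistency check: S_2/S_1 = 4·2 = 8 ≡ 8 = α_err ✓ (single-error assumption holds).
Step 4: error magnitude e = S_0/v_2 = S_0·∏_{j≠2}(α_2 − α_j) = 9·1 = 9 ≡ 9 (mod 11).
Step 5: correct position 2: c_2 = r_2 − e = 2 − 9 ≡ 4 (mod 11). Hence c = [5, 4, 7, 10, 3].
  Check: interpolating c through the α_i gives m(x) = 6 + 8·x (degree < 2) with m(α_i) = c_i for every i, so c is indeed a codeword.


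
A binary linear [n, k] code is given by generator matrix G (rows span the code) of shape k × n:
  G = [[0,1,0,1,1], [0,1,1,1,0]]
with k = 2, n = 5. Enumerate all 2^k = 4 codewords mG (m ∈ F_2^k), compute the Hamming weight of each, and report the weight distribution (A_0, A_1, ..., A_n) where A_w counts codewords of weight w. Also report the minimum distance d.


Weight distribution: A_0 = 1, A_2 = 1, A_3 = 2. Minimum distance d = 2.

Enumerate all 2^2 = 4 messages m ∈ F_2^2.
For each, compute codeword c = mG in F_2^5, then tally its weight.
  m = 00 → c = 00000, weight = 0.
  m = 10 → c = 01011, weight = 3.
  m = 01 → c = 01110, weight = 3.
  m = 11 → c = 00101, weight = 2.
Tally weights:
  weight 0: 1 codewords.
  weight 2: 1 codewords.
  weight 3: 2 codewords.
Minimum distance d = smallest w > 0 with A_w > 0 = 2.
Sanity: Σ A_w = 4 = 2^2 = 4 ✓.


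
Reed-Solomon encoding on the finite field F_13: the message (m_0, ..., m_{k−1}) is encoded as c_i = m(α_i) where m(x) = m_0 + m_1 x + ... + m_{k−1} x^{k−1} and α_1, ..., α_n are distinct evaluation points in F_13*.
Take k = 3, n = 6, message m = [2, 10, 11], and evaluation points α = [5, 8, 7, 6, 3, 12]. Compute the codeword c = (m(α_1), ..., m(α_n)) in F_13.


c = [2, 6, 0, 3, 1, 3]

Message polynomial: m(x) = 2 + 10·x + 11·x^2 (mod 13).
For each evaluation point α_i, compute m(α_i) mod 13:
  α_1 = 5: Horner steps 11 → 0 → 2, so m(5) = 2.
  α_2 = 8: Horner steps 11 → 7 → 6, so m(8) = 6.
  α_3 = 7: Horner steps 11 → 9 → 0, so m(7) = 0.
  α_4 = 6: Horner steps 11 → 11 → 3, so m(6) = 3.
  α_5 = 3: Horner steps 11 → 4 → 1, so m(3) = 1.
  α_6 = 12: Horner steps 11 → 12 → 3, so m(12) = 3.
Codeword c = [2, 6, 0, 3, 1, 3] ∈ F_13^6.


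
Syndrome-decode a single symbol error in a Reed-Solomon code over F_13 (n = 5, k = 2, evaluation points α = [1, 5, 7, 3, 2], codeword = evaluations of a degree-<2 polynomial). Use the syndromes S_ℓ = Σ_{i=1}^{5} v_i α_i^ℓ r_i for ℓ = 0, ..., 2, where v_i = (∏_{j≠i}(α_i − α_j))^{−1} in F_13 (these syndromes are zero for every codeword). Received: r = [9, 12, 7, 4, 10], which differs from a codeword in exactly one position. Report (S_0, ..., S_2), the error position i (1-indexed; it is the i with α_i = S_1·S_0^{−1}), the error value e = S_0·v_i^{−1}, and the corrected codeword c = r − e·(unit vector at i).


S = (8, 3, 6), error at position 5, error magnitude e = 10, c = [9, 12, 7, 4, 0].

Step 1: column multipliers v_i = (∏_{j≠i}(α_i − α_j))^{−1} mod 13.
  i = 1 (α = 1): (1−5)(1−7)(1−3)(1−2) = (−4)·(−6)·(−2)·(−1) = 48 ≡ 9, so v_1 = 9^{−1} = 3 (mod 13).
  i = 2 (α = 5): (5−1)(5−7)(5−3)(5−2) = 4·(−2)·2·3 = −48 ≡ 4, so v_2 = 4^{−1} = 10 (mod 13).
  i = 3 (α = 7): (7−1)(7−5)(7−3)(7−2) = 6·2·4·5 = 240 ≡ 6, so v_3 = 6^{−1} = 11 (mod 13).
  i = 4 (α = 3): (3−1)(3−5)(3−7)(3−2) = 2·(−2)·(−4)·1 = 16 ≡ 3, so v_4 = 3^{−1} = 9 (mod 13).
  i = 5 (α = 2): (2−1)(2−5)(2−7)(2−3) = 1·(−3)·(−5)·(−1) = −15 ≡ 11, so v_5 = 11^{−1} = 6 (mod 13).
  v = [3, 10, 11, 9, 6].
Step 2: syndromes of r = [9, 12, 7, 4, 10] (all sums mod 13).
  S_0 = Σ v_i r_i = 3·9 + 10·12 + 11·7 + 9·4 + 6·10 = 320 ≡ 8.
  S_1 = Σ v_i α_i r_i = 3·1·9 + 10·5·12 + 11·7·7 + 9·3·4 + 6·2·10 = 1394 ≡ 3.
  α_i^2 mod 13 = [1, 12, 10, 9, 4].
  S_2 = Σ v_i α_i^2 r_i = 3·1·9 + 10·12·12 + 11·10·7 + 9·9·4 + 6·4·10 = 2801 ≡ 6.
  S = (8, 3, 6) ≠ 0, so r is not a codeword (an error is present).
Step 3: locate the error. For a single error e at position i, S_ℓ = v_i·e·α_i^ℓ, so α_err = S_1/S_0.
  S_0^{−1} = 8^{−1} = 5 (mod 13), so α_err = 3·5 = 15 ≡ 2 = α_5. Error position i = 5.
  Consistency check: S_2/S_1 = 6·9 = 54 ≡ 2 = α_err ✓ (single-error assumption holds).
Step 4: error magnitude e = S_0/v_5 = S_0·∏_{j≠5}(α_5 − α_j) = 8·11 = 88 ≡ 10 (mod 13).
Step 5: correct position 5: c_5 = r_5 − e = 10 − 10 ≡ 0 (mod 13). Hence c = [9, 12, 7, 4, 0].
  Check: interpolating c through the α_i gives m(x) = 5 + 4·x (degree < 2) with m(α_i) = c_i for every i, so c is indeed a codeword.


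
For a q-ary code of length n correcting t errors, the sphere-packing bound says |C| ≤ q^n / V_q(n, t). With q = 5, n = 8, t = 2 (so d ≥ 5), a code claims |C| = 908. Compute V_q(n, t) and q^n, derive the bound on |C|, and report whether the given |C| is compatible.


V_q(n, t) = 481, q^n = 390625, Hamming bound = 812, |C| = 908 > bound (violated).

Step 1: Compute V_q(n, t) = Σ_{j=0}^2 C(n, j) (q−1)^j.
  j = 0: C(8,0)·(4)^0 = 1·1 = 1.
  j = 1: C(8,1)·(4)^1 = 8·4 = 32.
  j = 2: C(8,2)·(4)^2 = 28·16 = 448.
  V_q(n, t) = 1 + 32 + 448 = 481.
Step 2: q^n = 5^8 = 390625.
Step 3: Hamming bound ⌊q^n / V_q(n,t)⌋ = ⌊390625/481⌋ = 812.
Step 4: Compare |C| = 908 to 812: violated.
The claimed |C| lies above the Hamming bound, so no 5-ary code of length 8 with d ≥ 5 can have 908 codewords.


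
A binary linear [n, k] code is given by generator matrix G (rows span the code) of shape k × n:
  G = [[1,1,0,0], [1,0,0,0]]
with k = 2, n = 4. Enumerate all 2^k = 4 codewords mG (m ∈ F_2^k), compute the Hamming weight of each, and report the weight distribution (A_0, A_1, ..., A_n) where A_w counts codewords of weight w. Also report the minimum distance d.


Weight distribution: A_0 = 1, A_1 = 2, A_2 = 1. Minimum distance d = 1.

Enumerate all 2^2 = 4 messages m ∈ F_2^2.
For each, compute codeword c = mG in F_2^4, then tally its weight.
  m = 00 → c = 0000, weight = 0.
  m = 10 → c = 1100, weight = 2.
  m = 01 → c = 1000, weight = 1.
  m = 11 → c = 0100, weight = 1.
Tally weights:
  weight 0: 1 codewords.
  weight 1: 2 codewords.
  weight 2: 1 codewords.
Minimum distance d = smallest w > 0 with A_w > 0 = 1.
Sanity: Σ A_w = 4 = 2^2 = 4 ✓.


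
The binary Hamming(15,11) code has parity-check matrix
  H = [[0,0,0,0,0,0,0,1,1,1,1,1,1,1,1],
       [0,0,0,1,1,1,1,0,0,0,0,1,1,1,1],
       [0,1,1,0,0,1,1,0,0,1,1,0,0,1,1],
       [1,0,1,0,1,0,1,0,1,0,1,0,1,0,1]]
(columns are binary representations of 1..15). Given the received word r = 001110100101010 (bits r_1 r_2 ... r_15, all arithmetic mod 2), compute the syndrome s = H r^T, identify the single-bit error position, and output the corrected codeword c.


s = (1, 1, 0, 1)^T, error position = 13, corrected codeword c = 001110100101110

Compute s = H r^T mod 2 one row at a time:
  s_1 = 0 + 0 + 1 + 0 + 1 + 0 + 1 + 0 = 3 ≡ 1 (mod 2).
  s_2 = 1 + 1 + 0 + 1 + 1 + 0 + 1 + 0 = 5 ≡ 1 (mod 2).
  s_3 = 0 + 1 + 0 + 1 + 1 + 0 + 1 + 0 = 4 ≡ 0 (mod 2).
  s_4 = 0 + 1 + 1 + 1 + 0 + 0 + 0 + 0 = 3 ≡ 1 (mod 2).
s = (1, 1, 0, 1)^T — this equals column 13 of H (binary 1101), so error is at position 13.
Correct: flip bit 13 of r = 001110100101010 to get c = 001110100101110.


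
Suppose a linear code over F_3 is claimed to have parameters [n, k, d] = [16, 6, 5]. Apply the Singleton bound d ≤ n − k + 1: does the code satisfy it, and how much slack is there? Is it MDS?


Singleton RHS = n − k + 1 = 11, slack = 6, bound satisfied, not MDS.

Singleton bound: d ≤ n − k + 1.
Here n = 16, k = 6, so n − k + 1 = 11.
Given d = 5, check d ≤ 11: YES.
Slack = (n − k + 1) − d = 6.
The code is NOT MDS (slack = 6 > 0).
Description: the claimed parameters are [16, 6, 5]_3; such a code would be non-MDS.


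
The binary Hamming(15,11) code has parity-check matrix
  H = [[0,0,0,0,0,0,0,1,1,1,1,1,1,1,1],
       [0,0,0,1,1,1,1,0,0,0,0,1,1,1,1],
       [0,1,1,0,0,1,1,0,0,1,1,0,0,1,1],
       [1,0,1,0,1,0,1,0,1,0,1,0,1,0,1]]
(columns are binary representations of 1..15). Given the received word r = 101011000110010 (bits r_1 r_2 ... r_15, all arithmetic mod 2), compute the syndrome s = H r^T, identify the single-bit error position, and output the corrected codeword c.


s = (1, 1, 1, 0)^T, error position = 14, corrected codeword c = 101011000110000

Compute s = H r^T mod 2 one row at a time:
  s_1 = 0 + 0 + 1 + 1 + 0 + 0 + 1 + 0 = 3 ≡ 1 (mod 2).
  s_2 = 0 + 1 + 1 + 0 + 0 + 0 + 1 + 0 = 3 ≡ 1 (mod 2).
  s_3 = 0 + 1 + 1 + 0 + 1 + 1 + 1 + 0 = 5 ≡ 1 (mod 2).
  s_4 = 1 + 1 + 1 + 0 + 0 + 1 + 0 + 0 = 4 ≡ 0 (mod 2).
s = (1, 1, 1, 0)^T — this equals column 14 of H (binary 1110), so error is at position 14.
Correct: flip bit 14 of r = 101011000110010 to get c = 101011000110000.
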